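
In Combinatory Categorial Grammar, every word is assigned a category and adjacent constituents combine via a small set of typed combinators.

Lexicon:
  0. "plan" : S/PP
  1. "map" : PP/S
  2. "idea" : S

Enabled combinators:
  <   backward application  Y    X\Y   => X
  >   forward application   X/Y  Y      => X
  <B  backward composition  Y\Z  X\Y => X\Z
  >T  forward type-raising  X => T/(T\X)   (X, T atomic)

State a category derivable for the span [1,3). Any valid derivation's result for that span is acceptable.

PP

[0,3] S   >
  [0,1] "plan" : S/PP
  [1,3] PP   >
    [1,2] "map" : PP/S
    [2,3] "idea" : S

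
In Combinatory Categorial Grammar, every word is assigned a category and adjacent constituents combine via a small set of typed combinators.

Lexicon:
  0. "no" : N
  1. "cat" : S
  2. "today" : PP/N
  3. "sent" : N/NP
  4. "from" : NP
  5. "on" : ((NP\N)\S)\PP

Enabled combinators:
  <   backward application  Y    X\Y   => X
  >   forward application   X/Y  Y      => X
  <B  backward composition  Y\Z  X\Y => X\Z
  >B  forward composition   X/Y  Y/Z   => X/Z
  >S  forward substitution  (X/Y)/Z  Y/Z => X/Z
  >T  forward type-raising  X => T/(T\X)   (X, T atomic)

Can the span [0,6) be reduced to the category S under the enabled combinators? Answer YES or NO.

N S PP/N N/NP NP ((NP\N)\S)\PP
CKY chart[0,6] = {N/(N\NP), NP, NP/(NP\NP), PP/(PP\NP), S/(S\NP)}; S ∉ chart

NO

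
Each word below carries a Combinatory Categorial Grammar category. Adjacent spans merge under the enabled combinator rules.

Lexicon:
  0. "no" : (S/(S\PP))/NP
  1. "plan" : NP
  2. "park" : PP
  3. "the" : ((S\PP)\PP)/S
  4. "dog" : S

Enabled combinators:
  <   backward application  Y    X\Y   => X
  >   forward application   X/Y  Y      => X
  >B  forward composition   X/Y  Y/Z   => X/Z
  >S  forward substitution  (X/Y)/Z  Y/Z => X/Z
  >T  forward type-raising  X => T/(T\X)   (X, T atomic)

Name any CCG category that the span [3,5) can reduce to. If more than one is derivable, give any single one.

[0,5] S   >
  [0,2] S/(S\PP)   >
    [0,1] "no" : (S/(S\PP))/NP
    [1,2] "plan" : NP
  [2,5] S\PP   <
    [2,3] "park" : PP
    [3,5] (S\PP)\PP   >
      [3,4] "the" : ((S\PP)\PP)/S
      [4,5] "dog" : S

(S\PP)\PP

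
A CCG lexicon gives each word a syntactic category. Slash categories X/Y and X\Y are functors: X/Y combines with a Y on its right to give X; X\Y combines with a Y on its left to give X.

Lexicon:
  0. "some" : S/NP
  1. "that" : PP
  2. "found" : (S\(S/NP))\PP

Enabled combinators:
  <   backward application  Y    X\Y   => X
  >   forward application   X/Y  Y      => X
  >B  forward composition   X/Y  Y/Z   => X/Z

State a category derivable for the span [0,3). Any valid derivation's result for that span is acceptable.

S

[0,3] S   <
  [0,1] "some" : S/NP
  [1,3] S\(S/NP)   <
    [1,2] "that" : PP
    [2,3] "found" : (S\(S/NP))\PP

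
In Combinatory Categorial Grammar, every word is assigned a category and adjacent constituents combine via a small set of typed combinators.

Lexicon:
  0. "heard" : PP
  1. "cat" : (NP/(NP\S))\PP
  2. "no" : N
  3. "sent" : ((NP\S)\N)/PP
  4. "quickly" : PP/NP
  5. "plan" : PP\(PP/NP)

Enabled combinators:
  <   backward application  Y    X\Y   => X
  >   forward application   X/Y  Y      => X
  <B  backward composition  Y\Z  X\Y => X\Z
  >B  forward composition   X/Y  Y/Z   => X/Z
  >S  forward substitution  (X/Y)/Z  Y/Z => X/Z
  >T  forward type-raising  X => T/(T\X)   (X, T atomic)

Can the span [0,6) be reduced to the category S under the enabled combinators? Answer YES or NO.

PP (NP/(NP\S))\PP N ((NP\S)\N)/PP PP/NP PP\(PP/NP)
CKY chart[0,6] = {N/(N\NP), NP, NP/(NP\NP), PP/(PP\NP), S/(S\NP)}; S ∉ chart

NO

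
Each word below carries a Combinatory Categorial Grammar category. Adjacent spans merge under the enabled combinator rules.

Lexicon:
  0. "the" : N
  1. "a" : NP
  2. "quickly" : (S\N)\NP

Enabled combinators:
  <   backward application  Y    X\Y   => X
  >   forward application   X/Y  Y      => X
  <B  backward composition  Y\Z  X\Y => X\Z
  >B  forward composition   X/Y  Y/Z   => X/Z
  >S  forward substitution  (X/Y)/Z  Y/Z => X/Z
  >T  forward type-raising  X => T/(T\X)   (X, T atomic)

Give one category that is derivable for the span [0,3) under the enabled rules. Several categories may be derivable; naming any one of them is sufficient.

[0,3] S   <
  [0,1] "the" : N
  [1,3] S\N   <
    [1,2] "a" : NP
    [2,3] "quickly" : (S\N)\NP

S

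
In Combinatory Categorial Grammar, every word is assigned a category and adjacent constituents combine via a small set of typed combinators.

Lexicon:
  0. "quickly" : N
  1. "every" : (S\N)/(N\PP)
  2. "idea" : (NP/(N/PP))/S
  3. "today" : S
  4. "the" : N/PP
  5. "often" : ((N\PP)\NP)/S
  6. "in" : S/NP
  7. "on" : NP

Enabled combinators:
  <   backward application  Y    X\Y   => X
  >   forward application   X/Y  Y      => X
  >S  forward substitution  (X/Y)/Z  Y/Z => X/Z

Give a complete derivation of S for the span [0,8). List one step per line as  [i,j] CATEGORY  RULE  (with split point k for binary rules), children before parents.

[0,8] S   <
  [0,1] "quickly" : N
  [1,8] S\N   >
    [1,2] "every" : (S\N)/(N\PP)
    [2,8] N\PP   <
      [2,5] NP   >
        [2,4] NP/(N/PP)   >
          [2,3] "idea" : (NP/(N/PP))/S
          [3,4] "today" : S
        [4,5] "the" : N/PP
      [5,8] (N\PP)\NP   >
        [5,6] "often" : ((N\PP)\NP)/S
        [6,8] S   >
          [6,7] "in" : S/NP
          [7,8] "on" : NP

[0,1] N  lex  "quickly"
[1,2] (S\N)/(N\PP)  lex  "every"
[2,3] (NP/(N/PP))/S  lex  "idea"
[3,4] S  lex  "today"
[2,4] NP/(N/PP)  >  k=3
[4,5] N/PP  lex  "the"
[2,5] NP  >  k=4
[5,6] ((N\PP)\NP)/S  lex  "often"
[6,7] S/NP  lex  "in"
[7,8] NP  lex  "on"
[6,8] S  >  k=7
[5,8] (N\PP)\NP  >  k=6
[2,8] N\PP  <  k=5
[1,8] S\N  >  k=2
[0,8] S  <  k=1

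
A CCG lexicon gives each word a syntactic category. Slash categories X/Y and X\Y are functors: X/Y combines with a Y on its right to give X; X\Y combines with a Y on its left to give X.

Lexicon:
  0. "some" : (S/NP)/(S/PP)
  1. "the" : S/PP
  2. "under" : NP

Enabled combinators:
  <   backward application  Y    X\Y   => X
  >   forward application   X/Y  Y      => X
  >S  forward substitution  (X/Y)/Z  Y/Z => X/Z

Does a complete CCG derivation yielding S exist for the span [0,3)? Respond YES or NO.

[0,3] S   >
  [0,2] S/NP   >
    [0,1] "some" : (S/NP)/(S/PP)
    [1,2] "the" : S/PP
  [2,3] "under" : NP

YES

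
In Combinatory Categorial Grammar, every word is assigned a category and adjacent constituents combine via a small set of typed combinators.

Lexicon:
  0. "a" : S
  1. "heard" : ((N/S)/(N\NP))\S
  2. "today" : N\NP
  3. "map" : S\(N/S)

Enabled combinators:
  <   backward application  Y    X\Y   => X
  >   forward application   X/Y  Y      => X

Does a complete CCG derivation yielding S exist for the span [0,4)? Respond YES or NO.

[0,4] S   <
  [0,3] N/S   >
    [0,2] (N/S)/(N\NP)   <
      [0,1] "a" : S
      [1,2] "heard" : ((N/S)/(N\NP))\S
    [2,3] "today" : N\NP
  [3,4] "map" : S\(N/S)

YES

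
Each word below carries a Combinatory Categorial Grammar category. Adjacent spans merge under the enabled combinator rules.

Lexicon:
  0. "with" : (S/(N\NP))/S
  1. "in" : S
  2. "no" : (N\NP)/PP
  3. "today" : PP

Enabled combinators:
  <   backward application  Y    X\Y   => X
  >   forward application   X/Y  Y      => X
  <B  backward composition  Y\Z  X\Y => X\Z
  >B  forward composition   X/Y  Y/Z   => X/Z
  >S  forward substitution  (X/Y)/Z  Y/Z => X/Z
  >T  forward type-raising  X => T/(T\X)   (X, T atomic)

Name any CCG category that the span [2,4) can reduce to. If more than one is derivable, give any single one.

[0,4] S   >
  [0,2] S/(N\NP)   >
    [0,1] "with" : (S/(N\NP))/S
    [1,2] "in" : S
  [2,4] N\NP   >
    [2,3] "no" : (N\NP)/PP
    [3,4] "today" : PP

N\NP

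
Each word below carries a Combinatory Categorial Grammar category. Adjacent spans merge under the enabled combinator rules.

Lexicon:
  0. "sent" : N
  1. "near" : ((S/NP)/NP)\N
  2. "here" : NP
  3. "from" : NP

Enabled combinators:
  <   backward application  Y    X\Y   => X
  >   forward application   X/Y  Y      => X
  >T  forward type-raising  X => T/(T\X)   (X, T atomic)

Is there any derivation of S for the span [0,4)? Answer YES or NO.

YES

[0,4] S   >
  [0,3] S/NP   >
    [0,2] (S/NP)/NP   <
      [0,1] "sent" : N
      [1,2] "near" : ((S/NP)/NP)\N
    [2,3] "here" : NP
  [3,4] "from" : NP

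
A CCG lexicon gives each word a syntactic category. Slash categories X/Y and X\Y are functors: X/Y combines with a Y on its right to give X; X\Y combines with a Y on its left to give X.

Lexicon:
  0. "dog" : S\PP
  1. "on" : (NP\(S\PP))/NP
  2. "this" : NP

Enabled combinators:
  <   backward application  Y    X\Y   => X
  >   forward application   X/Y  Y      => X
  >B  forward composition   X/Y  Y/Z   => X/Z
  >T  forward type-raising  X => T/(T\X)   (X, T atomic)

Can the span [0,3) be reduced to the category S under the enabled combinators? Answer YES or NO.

S\PP (NP\(S\PP))/NP NP
CKY chart[0,3] = {N/(N\NP), NP, NP/(NP\NP), PP/(PP\NP), S/(S\NP)}; S ∉ chart

NO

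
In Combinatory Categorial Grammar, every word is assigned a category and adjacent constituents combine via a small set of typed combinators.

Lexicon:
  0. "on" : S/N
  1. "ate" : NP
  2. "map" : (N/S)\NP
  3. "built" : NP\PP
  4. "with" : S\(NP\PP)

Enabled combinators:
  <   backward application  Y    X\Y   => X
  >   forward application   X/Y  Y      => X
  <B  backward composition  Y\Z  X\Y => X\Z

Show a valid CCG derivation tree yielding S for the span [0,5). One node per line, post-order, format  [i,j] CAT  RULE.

[0,1] S/N  lex  "on"
[1,2] NP  lex  "ate"
[2,3] (N/S)\NP  lex  "map"
[1,3] N/S  <  k=2
[3,4] NP\PP  lex  "built"
[4,5] S\(NP\PP)  lex  "with"
[3,5] S  <  k=4
[1,5] N  >  k=3
[0,5] S  >  k=1

[0,5] S   >
  [0,1] "on" : S/N
  [1,5] N   >
    [1,3] N/S   <
      [1,2] "ate" : NP
      [2,3] "map" : (N/S)\NP
    [3,5] S   <
      [3,4] "built" : NP\PP
      [4,5] "with" : S\(NP\PP)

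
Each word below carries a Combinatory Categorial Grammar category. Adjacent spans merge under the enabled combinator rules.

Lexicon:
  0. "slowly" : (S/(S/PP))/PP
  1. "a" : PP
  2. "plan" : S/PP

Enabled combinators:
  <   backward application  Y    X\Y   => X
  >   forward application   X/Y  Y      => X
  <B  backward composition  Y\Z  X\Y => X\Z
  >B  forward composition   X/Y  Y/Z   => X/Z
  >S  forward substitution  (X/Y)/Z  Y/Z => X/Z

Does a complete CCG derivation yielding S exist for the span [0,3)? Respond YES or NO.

[0,3] S   >
  [0,2] S/(S/PP)   >
    [0,1] "slowly" : (S/(S/PP))/PP
    [1,2] "a" : PP
  [2,3] "plan" : S/PP

YES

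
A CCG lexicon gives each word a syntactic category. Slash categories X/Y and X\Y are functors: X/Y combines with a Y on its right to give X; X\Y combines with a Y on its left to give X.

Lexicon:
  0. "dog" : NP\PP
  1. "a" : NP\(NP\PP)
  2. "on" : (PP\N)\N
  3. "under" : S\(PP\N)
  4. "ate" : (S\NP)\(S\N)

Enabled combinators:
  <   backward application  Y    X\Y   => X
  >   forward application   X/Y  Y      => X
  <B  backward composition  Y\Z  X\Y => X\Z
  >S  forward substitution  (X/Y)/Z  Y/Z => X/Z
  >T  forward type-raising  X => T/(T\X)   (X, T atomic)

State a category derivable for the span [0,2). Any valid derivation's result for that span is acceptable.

NP

[0,5] S   <
  [0,2] NP   <
    [0,1] "dog" : NP\PP
    [1,2] "a" : NP\(NP\PP)
  [2,5] S\NP   <
    [2,4] S\N   <B
      [2,3] "on" : (PP\N)\N
      [3,4] "under" : S\(PP\N)
    [4,5] "ate" : (S\NP)\(S\N)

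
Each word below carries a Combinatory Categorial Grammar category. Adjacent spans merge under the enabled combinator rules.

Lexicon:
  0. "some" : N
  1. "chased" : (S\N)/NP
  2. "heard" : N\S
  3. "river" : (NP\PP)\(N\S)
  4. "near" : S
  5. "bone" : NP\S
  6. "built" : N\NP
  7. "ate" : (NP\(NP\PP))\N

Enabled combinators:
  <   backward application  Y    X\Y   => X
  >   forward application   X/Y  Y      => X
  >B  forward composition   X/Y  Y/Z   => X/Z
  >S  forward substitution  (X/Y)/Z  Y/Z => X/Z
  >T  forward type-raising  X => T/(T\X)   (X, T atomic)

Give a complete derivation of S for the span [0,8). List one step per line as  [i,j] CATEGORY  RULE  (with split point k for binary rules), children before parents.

[0,8] S   >
  [0,1] S/(S\N)   >T
    [0,1] "some" : N
  [1,8] S\N   >
    [1,2] "chased" : (S\N)/NP
    [2,8] NP   <
      [2,4] NP\PP   <
        [2,3] "heard" : N\S
        [3,4] "river" : (NP\PP)\(N\S)
      [4,8] NP\(NP\PP)   <
        [4,7] N   <
          [4,6] NP   >
            [4,5] NP/(NP\S)   >T
              [4,5] "near" : S
            [5,6] "bone" : NP\S
          [6,7] "built" : N\NP
        [7,8] "ate" : (NP\(NP\PP))\N

[0,1] N  lex  "some"
[0,1] S/(S\N)  >T
[1,2] (S\N)/NP  lex  "chased"
[2,3] N\S  lex  "heard"
[3,4] (NP\PP)\(N\S)  lex  "river"
[2,4] NP\PP  <  k=3
[4,5] S  lex  "near"
[4,5] NP/(NP\S)  >T
[5,6] NP\S  lex  "bone"
[4,6] NP  >  k=5
[6,7] N\NP  lex  "built"
[4,7] N  <  k=6
[7,8] (NP\(NP\PP))\N  lex  "ate"
[4,8] NP\(NP\PP)  <  k=7
[2,8] NP  <  k=4
[1,8] S\N  >  k=2
[0,8] S  >  k=1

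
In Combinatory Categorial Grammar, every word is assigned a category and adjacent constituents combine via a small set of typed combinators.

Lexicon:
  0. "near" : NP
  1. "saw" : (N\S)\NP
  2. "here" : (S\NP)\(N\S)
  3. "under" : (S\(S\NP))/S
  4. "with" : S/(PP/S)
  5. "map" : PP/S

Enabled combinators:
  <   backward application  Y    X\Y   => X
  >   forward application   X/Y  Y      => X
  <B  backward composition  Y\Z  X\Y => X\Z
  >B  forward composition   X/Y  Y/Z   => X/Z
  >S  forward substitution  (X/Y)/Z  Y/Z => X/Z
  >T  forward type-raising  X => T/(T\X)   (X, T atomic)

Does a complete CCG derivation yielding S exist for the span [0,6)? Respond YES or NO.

YES

[0,6] S   <
  [0,3] S\NP   <
    [0,2] N\S   <
      [0,1] "near" : NP
      [1,2] "saw" : (N\S)\NP
    [2,3] "here" : (S\NP)\(N\S)
  [3,6] S\(S\NP)   >
    [3,4] "under" : (S\(S\NP))/S
    [4,6] S   >
      [4,5] "with" : S/(PP/S)
      [5,6] "map" : PP/S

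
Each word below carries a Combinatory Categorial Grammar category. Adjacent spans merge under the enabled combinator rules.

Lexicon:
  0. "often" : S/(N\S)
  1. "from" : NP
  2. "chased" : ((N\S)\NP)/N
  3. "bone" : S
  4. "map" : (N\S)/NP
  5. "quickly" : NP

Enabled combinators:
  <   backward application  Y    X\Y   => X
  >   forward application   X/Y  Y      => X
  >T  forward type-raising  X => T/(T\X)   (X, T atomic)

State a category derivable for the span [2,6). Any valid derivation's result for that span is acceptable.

[0,6] S   >
  [0,1] "often" : S/(N\S)
  [1,6] N\S   <
    [1,2] "from" : NP
    [2,6] (N\S)\NP   >
      [2,3] "chased" : ((N\S)\NP)/N
      [3,6] N   <
        [3,4] "bone" : S
        [4,6] N\S   >
          [4,5] "map" : (N\S)/NP
          [5,6] "quickly" : NP

(N\S)\NP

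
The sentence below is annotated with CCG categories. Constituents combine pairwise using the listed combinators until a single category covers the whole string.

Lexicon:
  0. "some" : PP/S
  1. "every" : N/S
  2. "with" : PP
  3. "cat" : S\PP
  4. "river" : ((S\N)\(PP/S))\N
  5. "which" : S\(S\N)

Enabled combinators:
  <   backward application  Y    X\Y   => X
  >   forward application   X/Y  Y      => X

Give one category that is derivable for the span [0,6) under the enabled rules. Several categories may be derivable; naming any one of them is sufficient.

S

[0,6] S   <
  [0,5] S\N   <
    [0,1] "some" : PP/S
    [1,5] (S\N)\(PP/S)   <
      [1,4] N   >
        [1,2] "every" : N/S
        [2,4] S   <
          [2,3] "with" : PP
          [3,4] "cat" : S\PP
      [4,5] "river" : ((S\N)\(PP/S))\N
  [5,6] "which" : S\(S\N)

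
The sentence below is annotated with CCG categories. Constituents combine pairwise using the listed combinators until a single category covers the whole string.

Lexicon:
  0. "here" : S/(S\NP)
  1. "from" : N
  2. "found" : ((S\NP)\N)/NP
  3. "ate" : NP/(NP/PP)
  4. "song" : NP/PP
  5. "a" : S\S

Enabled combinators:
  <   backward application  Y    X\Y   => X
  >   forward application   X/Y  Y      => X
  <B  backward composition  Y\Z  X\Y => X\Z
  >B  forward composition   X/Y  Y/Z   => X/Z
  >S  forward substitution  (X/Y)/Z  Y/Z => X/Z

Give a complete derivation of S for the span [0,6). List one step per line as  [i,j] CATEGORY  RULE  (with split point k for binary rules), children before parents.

[0,1] S/(S\NP)  lex  "here"
[1,2] N  lex  "from"
[2,3] ((S\NP)\N)/NP  lex  "found"
[3,4] NP/(NP/PP)  lex  "ate"
[4,5] NP/PP  lex  "song"
[3,5] NP  >  k=4
[2,5] (S\NP)\N  >  k=3
[1,5] S\NP  <  k=2
[5,6] S\S  lex  "a"
[1,6] S\NP  <B  k=5
[0,6] S  >  k=1

[0,6] S   >
  [0,1] "here" : S/(S\NP)
  [1,6] S\NP   <B
    [1,5] S\NP   <
      [1,2] "from" : N
      [2,5] (S\NP)\N   >
        [2,3] "found" : ((S\NP)\N)/NP
        [3,5] NP   >
          [3,4] "ate" : NP/(NP/PP)
          [4,5] "song" : NP/PP
    [5,6] "a" : S\S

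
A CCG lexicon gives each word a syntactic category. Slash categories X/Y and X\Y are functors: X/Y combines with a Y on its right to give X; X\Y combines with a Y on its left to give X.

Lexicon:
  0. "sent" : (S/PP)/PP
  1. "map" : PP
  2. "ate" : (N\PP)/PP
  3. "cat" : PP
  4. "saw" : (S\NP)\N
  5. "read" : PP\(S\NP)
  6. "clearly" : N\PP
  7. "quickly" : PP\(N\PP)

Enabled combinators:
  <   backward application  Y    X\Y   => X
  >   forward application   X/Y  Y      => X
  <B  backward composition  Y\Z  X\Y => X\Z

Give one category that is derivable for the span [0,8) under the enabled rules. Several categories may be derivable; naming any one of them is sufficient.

S

[0,8] S   >
  [0,6] S/PP   >
    [0,1] "sent" : (S/PP)/PP
    [1,6] PP   <
      [1,4] N   <
        [1,2] "map" : PP
        [2,4] N\PP   >
          [2,3] "ate" : (N\PP)/PP
          [3,4] "cat" : PP
      [4,6] PP\N   <B
        [4,5] "saw" : (S\NP)\N
        [5,6] "read" : PP\(S\NP)
  [6,8] PP   <
    [6,7] "clearly" : N\PP
    [7,8] "quickly" : PP\(N\PP)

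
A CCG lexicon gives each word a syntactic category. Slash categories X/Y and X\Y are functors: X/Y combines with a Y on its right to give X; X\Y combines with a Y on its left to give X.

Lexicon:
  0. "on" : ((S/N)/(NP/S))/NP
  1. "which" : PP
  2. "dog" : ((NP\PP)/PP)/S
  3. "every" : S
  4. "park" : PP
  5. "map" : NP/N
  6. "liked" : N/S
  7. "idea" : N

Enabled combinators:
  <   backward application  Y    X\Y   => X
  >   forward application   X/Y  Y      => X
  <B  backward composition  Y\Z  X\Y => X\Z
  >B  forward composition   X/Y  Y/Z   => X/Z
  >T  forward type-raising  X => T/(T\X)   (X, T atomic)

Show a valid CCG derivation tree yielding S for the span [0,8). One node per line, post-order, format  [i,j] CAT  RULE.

[0,8] S   >
  [0,7] S/N   >
    [0,5] (S/N)/(NP/S)   >
      [0,1] "on" : ((S/N)/(NP/S))/NP
      [1,5] NP   >
        [1,2] NP/(NP\PP)   >T
          [1,2] "which" : PP
        [2,5] NP\PP   >
          [2,4] (NP\PP)/PP   >
            [2,3] "dog" : ((NP\PP)/PP)/S
            [3,4] "every" : S
          [4,5] "park" : PP
    [5,7] NP/S   >B
      [5,6] "map" : NP/N
      [6,7] "liked" : N/S
  [7,8] "idea" : N

[0,1] ((S/N)/(NP/S))/NP  lex  "on"
[1,2] PP  lex  "which"
[1,2] NP/(NP\PP)  >T
[2,3] ((NP\PP)/PP)/S  lex  "dog"
[3,4] S  lex  "every"
[2,4] (NP\PP)/PP  >  k=3
[4,5] PP  lex  "park"
[2,5] NP\PP  >  k=4
[1,5] NP  >  k=2
[0,5] (S/N)/(NP/S)  >  k=1
[5,6] NP/N  lex  "map"
[6,7] N/S  lex  "liked"
[5,7] NP/S  >B  k=6
[0,7] S/N  >  k=5
[7,8] N  lex  "idea"
[0,8] S  >  k=7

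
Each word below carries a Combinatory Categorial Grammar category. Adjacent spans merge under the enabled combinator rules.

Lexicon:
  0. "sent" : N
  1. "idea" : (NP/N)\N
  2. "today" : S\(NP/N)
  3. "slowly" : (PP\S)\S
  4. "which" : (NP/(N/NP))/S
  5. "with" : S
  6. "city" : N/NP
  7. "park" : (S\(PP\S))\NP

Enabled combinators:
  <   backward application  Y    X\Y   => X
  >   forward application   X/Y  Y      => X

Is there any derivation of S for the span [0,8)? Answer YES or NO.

YES

[0,8] S   <
  [0,4] PP\S   <
    [0,3] S   <
      [0,2] NP/N   <
        [0,1] "sent" : N
        [1,2] "idea" : (NP/N)\N
      [2,3] "today" : S\(NP/N)
    [3,4] "slowly" : (PP\S)\S
  [4,8] S\(PP\S)   <
    [4,7] NP   >
      [4,6] NP/(N/NP)   >
        [4,5] "which" : (NP/(N/NP))/S
        [5,6] "with" : S
      [6,7] "city" : N/NP
    [7,8] "park" : (S\(PP\S))\NP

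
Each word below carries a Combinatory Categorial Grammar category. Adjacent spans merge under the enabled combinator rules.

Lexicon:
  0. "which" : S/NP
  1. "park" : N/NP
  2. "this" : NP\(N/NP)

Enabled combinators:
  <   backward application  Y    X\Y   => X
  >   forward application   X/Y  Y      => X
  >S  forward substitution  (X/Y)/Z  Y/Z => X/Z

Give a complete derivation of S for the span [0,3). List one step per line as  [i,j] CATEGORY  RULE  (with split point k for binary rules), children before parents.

[0,1] S/NP  lex  "which"
[1,2] N/NP  lex  "park"
[2,3] NP\(N/NP)  lex  "this"
[1,3] NP  <  k=2
[0,3] S  >  k=1

[0,3] S   >
  [0,1] "which" : S/NP
  [1,3] NP   <
    [1,2] "park" : N/NP
    [2,3] "this" : NP\(N/NP)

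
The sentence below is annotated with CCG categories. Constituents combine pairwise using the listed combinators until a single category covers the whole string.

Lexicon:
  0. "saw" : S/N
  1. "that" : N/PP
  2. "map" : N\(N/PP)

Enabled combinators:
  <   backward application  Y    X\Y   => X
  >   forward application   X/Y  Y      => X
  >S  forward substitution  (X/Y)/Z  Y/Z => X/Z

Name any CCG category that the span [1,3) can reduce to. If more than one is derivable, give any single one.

N

[0,3] S   >
  [0,1] "saw" : S/N
  [1,3] N   <
    [1,2] "that" : N/PP
    [2,3] "map" : N\(N/PP)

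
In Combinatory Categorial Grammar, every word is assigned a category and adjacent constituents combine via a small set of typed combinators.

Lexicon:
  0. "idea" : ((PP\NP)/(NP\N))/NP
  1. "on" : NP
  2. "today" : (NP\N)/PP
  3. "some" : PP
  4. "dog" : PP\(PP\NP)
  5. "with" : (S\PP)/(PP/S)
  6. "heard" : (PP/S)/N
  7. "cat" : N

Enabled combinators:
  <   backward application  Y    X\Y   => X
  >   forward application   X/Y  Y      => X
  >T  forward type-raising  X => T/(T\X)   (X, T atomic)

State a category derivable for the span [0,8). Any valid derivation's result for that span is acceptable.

[0,8] S   <
  [0,5] PP   <
    [0,4] PP\NP   >
      [0,2] (PP\NP)/(NP\N)   >
        [0,1] "idea" : ((PP\NP)/(NP\N))/NP
        [1,2] "on" : NP
      [2,4] NP\N   >
        [2,3] "today" : (NP\N)/PP
        [3,4] "some" : PP
    [4,5] "dog" : PP\(PP\NP)
  [5,8] S\PP   >
    [5,6] "with" : (S\PP)/(PP/S)
    [6,8] PP/S   >
      [6,7] "heard" : (PP/S)/N
      [7,8] "cat" : N

S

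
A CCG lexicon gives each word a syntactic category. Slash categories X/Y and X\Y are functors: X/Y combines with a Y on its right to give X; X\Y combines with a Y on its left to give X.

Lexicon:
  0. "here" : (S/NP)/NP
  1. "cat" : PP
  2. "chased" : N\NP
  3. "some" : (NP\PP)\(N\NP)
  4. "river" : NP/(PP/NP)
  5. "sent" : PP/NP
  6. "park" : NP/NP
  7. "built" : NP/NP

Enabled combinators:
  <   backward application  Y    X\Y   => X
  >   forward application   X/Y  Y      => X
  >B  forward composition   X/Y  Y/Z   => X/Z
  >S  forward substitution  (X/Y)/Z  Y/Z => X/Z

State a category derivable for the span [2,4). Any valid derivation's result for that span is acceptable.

NP\PP

[0,8] S   >
  [0,4] S/NP   >
    [0,1] "here" : (S/NP)/NP
    [1,4] NP   <
      [1,2] "cat" : PP
      [2,4] NP\PP   <
        [2,3] "chased" : N\NP
        [3,4] "some" : (NP\PP)\(N\NP)
  [4,8] NP   >
    [4,5] "river" : NP/(PP/NP)
    [5,8] PP/NP   >B
      [5,6] "sent" : PP/NP
      [6,8] NP/NP   >B
        [6,7] "park" : NP/NP
        [7,8] "built" : NP/NP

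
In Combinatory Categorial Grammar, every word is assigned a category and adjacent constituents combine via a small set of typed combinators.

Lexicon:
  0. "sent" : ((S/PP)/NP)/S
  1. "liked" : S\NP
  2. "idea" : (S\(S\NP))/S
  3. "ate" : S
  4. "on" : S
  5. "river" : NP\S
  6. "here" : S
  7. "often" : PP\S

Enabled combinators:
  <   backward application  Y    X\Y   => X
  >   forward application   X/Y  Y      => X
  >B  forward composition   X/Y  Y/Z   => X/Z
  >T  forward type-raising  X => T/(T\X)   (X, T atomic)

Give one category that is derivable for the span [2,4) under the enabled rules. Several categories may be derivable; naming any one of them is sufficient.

S\(S\NP)

[0,8] S   >
  [0,6] S/PP   >
    [0,4] (S/PP)/NP   >
      [0,1] "sent" : ((S/PP)/NP)/S
      [1,4] S   <
        [1,2] "liked" : S\NP
        [2,4] S\(S\NP)   >
          [2,3] "idea" : (S\(S\NP))/S
          [3,4] "ate" : S
    [4,6] NP   >
      [4,5] NP/(NP\S)   >T
        [4,5] "on" : S
      [5,6] "river" : NP\S
  [6,8] PP   <
    [6,7] "here" : S
    [7,8] "often" : PP\S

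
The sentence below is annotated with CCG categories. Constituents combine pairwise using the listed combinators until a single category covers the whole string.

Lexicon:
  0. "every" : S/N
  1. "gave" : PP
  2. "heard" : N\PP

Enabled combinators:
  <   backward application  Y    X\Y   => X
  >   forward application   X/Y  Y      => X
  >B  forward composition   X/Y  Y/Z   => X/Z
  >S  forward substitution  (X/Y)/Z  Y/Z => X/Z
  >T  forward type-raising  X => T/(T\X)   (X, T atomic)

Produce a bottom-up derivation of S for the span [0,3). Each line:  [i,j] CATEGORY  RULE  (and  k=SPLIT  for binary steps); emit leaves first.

[0,3] S   >
  [0,1] "every" : S/N
  [1,3] N   >
    [1,2] N/(N\PP)   >T
      [1,2] "gave" : PP
    [2,3] "heard" : N\PP

[0,1] S/N  lex  "every"
[1,2] PP  lex  "gave"
[1,2] N/(N\PP)  >T
[2,3] N\PP  lex  "heard"
[1,3] N  >  k=2
[0,3] S  >  k=1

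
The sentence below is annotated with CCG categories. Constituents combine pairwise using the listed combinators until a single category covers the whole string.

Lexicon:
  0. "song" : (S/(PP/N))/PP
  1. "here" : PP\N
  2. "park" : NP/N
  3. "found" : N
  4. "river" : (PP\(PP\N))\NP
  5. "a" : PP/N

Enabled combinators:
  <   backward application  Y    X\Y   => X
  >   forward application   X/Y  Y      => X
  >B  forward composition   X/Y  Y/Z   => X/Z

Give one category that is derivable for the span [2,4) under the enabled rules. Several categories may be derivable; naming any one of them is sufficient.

[0,6] S   >
  [0,5] S/(PP/N)   >
    [0,1] "song" : (S/(PP/N))/PP
    [1,5] PP   <
      [1,2] "here" : PP\N
      [2,5] PP\(PP\N)   <
        [2,4] NP   >
          [2,3] "park" : NP/N
          [3,4] "found" : N
        [4,5] "river" : (PP\(PP\N))\NP
  [5,6] "a" : PP/N

NP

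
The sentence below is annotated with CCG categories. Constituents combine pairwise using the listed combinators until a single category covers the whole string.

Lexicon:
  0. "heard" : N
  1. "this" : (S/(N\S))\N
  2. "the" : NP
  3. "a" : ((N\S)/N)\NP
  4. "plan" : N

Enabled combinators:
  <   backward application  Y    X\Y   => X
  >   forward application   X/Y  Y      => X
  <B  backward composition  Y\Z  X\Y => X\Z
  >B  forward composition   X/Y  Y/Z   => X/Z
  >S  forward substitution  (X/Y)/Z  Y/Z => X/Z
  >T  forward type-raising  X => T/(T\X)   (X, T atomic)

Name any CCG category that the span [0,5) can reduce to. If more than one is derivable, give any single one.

S

[0,5] S   >
  [0,2] S/(N\S)   <
    [0,1] "heard" : N
    [1,2] "this" : (S/(N\S))\N
  [2,5] N\S   >
    [2,4] (N\S)/N   <
      [2,3] "the" : NP
      [3,4] "a" : ((N\S)/N)\NP
    [4,5] "plan" : N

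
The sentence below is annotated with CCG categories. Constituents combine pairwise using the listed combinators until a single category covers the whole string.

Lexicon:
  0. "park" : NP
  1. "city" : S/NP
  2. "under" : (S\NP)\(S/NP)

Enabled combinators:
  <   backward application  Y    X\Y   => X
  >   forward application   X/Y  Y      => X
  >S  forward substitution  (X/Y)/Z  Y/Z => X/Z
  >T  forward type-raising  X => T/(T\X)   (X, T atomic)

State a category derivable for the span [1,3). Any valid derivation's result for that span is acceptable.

S\NP

[0,3] S   >
  [0,1] S/(S\NP)   >T
    [0,1] "park" : NP
  [1,3] S\NP   <
    [1,2] "city" : S/NP
    [2,3] "under" : (S\NP)\(S/NP)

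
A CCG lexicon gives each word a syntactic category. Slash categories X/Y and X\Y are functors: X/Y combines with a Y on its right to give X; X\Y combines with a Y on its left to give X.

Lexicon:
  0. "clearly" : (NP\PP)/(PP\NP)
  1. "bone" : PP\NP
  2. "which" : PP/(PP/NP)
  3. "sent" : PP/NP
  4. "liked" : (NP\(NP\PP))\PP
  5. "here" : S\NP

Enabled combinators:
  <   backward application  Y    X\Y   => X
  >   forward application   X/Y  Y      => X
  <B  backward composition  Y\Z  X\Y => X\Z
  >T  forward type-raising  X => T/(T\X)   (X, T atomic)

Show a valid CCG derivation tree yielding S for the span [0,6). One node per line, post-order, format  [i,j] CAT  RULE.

[0,1] (NP\PP)/(PP\NP)  lex  "clearly"
[1,2] PP\NP  lex  "bone"
[0,2] NP\PP  >  k=1
[2,3] PP/(PP/NP)  lex  "which"
[3,4] PP/NP  lex  "sent"
[2,4] PP  >  k=3
[4,5] (NP\(NP\PP))\PP  lex  "liked"
[2,5] NP\(NP\PP)  <  k=4
[0,5] NP  <  k=2
[5,6] S\NP  lex  "here"
[0,6] S  <  k=5

[0,6] S   <
  [0,5] NP   <
    [0,2] NP\PP   >
      [0,1] "clearly" : (NP\PP)/(PP\NP)
      [1,2] "bone" : PP\NP
    [2,5] NP\(NP\PP)   <
      [2,4] PP   >
        [2,3] "which" : PP/(PP/NP)
        [3,4] "sent" : PP/NP
      [4,5] "liked" : (NP\(NP\PP))\PP
  [5,6] "here" : S\NP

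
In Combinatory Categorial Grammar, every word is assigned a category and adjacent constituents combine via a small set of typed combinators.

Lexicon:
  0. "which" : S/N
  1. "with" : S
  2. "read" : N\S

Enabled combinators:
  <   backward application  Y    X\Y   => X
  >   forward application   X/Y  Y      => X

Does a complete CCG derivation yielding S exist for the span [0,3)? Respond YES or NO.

YES

[0,3] S   >
  [0,1] "which" : S/N
  [1,3] N   <
    [1,2] "with" : S
    [2,3] "read" : N\S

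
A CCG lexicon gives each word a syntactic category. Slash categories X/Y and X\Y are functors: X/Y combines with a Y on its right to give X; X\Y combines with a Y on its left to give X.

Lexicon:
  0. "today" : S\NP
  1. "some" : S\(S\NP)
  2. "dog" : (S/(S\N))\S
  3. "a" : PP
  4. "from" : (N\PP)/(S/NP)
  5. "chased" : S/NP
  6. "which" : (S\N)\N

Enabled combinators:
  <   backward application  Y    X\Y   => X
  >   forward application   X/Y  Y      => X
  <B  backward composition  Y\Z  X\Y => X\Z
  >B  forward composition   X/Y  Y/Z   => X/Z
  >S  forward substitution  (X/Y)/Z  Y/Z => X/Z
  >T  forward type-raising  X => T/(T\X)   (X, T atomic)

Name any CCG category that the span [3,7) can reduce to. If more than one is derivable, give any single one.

S\N

[0,7] S   >
  [0,3] S/(S\N)   <
    [0,2] S   <
      [0,1] "today" : S\NP
      [1,2] "some" : S\(S\NP)
    [2,3] "dog" : (S/(S\N))\S
  [3,7] S\N   <
    [3,6] N   <
      [3,4] "a" : PP
      [4,6] N\PP   >
        [4,5] "from" : (N\PP)/(S/NP)
        [5,6] "chased" : S/NP
    [6,7] "which" : (S\N)\N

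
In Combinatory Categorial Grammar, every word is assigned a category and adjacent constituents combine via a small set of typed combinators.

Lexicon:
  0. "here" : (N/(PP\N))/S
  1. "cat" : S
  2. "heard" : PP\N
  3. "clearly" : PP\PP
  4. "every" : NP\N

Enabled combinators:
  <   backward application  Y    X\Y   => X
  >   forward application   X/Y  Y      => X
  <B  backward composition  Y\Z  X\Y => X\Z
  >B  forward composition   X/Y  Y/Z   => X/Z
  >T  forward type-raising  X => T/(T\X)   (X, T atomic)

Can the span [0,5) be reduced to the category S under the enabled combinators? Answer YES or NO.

(N/(PP\N))/S S PP\N PP\PP NP\N
CKY chart[0,5] = {N/(N\NP), NP, NP/(NP\NP), PP/(PP\NP), S/(S\NP)}; S ∉ chart

NO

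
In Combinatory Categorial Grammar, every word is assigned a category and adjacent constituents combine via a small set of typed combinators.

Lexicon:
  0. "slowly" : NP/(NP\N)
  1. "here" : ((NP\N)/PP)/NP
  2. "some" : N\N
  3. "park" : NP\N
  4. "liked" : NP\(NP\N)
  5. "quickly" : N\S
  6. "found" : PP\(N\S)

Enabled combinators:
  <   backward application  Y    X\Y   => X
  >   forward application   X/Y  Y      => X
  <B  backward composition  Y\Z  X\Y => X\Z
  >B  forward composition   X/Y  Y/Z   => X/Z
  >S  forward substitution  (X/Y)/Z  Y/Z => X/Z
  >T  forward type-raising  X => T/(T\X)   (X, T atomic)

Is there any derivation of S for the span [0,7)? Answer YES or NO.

NP/(NP\N) ((NP\N)/PP)/NP N\N NP\N NP\(NP\N) N\S PP\(N\S)
CKY chart[0,7] = {N/(N\NP), NP, NP/(NP\NP), NP/(PP\PP), PP/(PP\NP), S/(S\NP)}; S ∉ chart

NO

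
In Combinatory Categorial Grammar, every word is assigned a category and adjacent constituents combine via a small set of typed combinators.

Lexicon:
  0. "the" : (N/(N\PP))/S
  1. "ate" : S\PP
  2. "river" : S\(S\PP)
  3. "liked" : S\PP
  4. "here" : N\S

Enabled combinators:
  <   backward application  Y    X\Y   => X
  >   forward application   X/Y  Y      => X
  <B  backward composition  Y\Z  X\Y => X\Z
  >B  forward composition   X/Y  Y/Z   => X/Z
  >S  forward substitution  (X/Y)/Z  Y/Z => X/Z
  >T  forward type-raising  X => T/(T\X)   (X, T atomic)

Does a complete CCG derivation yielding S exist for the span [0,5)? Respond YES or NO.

NO

(N/(N\PP))/S S\PP S\(S\PP) S\PP N\S
CKY chart[0,5] = {N, N/(N\N), NP/(NP\N), PP/(PP\N), S/(S\N)}; S ∉ chart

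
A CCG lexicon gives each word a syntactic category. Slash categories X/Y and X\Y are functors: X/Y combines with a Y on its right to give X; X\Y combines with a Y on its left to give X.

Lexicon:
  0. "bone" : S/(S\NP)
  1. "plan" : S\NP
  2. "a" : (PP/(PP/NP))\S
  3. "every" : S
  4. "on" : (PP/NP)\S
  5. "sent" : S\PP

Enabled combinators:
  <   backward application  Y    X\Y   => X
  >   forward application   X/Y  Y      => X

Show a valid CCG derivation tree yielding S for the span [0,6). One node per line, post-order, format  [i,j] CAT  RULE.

[0,1] S/(S\NP)  lex  "bone"
[1,2] S\NP  lex  "plan"
[0,2] S  >  k=1
[2,3] (PP/(PP/NP))\S  lex  "a"
[0,3] PP/(PP/NP)  <  k=2
[3,4] S  lex  "every"
[4,5] (PP/NP)\S  lex  "on"
[3,5] PP/NP  <  k=4
[0,5] PP  >  k=3
[5,6] S\PP  lex  "sent"
[0,6] S  <  k=5

[0,6] S   <
  [0,5] PP   >
    [0,3] PP/(PP/NP)   <
      [0,2] S   >
        [0,1] "bone" : S/(S\NP)
        [1,2] "plan" : S\NP
      [2,3] "a" : (PP/(PP/NP))\S
    [3,5] PP/NP   <
      [3,4] "every" : S
      [4,5] "on" : (PP/NP)\S
  [5,6] "sent" : S\PP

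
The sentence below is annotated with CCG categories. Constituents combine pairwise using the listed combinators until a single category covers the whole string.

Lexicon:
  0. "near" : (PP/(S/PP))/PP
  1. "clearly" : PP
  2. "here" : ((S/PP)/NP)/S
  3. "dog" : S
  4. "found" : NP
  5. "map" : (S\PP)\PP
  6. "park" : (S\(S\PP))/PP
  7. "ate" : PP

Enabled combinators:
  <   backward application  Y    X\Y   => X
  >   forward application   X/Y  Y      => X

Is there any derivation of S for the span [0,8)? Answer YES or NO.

YES

[0,8] S   <
  [0,6] S\PP   <
    [0,5] PP   >
      [0,2] PP/(S/PP)   >
        [0,1] "near" : (PP/(S/PP))/PP
        [1,2] "clearly" : PP
      [2,5] S/PP   >
        [2,4] (S/PP)/NP   >
          [2,3] "here" : ((S/PP)/NP)/S
          [3,4] "dog" : S
        [4,5] "found" : NP
    [5,6] "map" : (S\PP)\PP
  [6,8] S\(S\PP)   >
    [6,7] "park" : (S\(S\PP))/PP
    [7,8] "ate" : PP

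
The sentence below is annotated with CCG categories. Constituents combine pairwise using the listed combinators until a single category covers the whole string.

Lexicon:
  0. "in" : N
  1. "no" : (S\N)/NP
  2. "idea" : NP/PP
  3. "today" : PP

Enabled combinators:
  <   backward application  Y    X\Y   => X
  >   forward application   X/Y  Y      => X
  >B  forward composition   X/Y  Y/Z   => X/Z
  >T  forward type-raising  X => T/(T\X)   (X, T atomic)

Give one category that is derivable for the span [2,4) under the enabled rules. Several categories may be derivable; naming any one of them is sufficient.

NP

[0,4] S   <
  [0,1] "in" : N
  [1,4] S\N   >
    [1,2] "no" : (S\N)/NP
    [2,4] NP   >
      [2,3] "idea" : NP/PP
      [3,4] "today" : PP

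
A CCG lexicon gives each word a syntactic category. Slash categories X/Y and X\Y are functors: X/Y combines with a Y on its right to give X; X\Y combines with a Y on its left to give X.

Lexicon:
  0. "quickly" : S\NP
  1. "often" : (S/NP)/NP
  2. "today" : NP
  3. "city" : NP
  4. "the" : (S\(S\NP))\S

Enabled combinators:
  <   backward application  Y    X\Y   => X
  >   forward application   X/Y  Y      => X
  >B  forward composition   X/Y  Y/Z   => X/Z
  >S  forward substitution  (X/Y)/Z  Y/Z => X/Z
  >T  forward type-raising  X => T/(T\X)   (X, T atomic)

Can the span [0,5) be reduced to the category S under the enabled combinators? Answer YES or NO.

YES

[0,5] S   <
  [0,1] "quickly" : S\NP
  [1,5] S\(S\NP)   <
    [1,4] S   >
      [1,3] S/NP   >
        [1,2] "often" : (S/NP)/NP
        [2,3] "today" : NP
      [3,4] "city" : NP
    [4,5] "the" : (S\(S\NP))\S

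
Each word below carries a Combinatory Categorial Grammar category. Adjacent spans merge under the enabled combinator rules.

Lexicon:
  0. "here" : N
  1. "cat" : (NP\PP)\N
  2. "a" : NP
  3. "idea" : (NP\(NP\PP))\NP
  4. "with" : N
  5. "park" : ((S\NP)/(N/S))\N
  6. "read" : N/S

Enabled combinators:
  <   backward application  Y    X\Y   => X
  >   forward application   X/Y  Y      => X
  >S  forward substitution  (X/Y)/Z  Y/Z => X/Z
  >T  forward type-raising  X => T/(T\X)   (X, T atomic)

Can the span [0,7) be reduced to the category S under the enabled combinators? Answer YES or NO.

YES

[0,7] S   <
  [0,4] NP   <
    [0,2] NP\PP   <
      [0,1] "here" : N
      [1,2] "cat" : (NP\PP)\N
    [2,4] NP\(NP\PP)   <
      [2,3] "a" : NP
      [3,4] "idea" : (NP\(NP\PP))\NP
  [4,7] S\NP   >
    [4,6] (S\NP)/(N/S)   <
      [4,5] "with" : N
      [5,6] "park" : ((S\NP)/(N/S))\N
    [6,7] "read" : N/S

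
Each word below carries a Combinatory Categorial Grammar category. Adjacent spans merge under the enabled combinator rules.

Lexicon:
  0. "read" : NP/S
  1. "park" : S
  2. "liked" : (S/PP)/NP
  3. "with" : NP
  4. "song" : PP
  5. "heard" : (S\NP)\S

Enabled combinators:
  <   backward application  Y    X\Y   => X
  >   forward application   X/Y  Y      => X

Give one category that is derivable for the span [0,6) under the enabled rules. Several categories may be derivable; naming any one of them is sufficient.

[0,6] S   <
  [0,2] NP   >
    [0,1] "read" : NP/S
    [1,2] "park" : S
  [2,6] S\NP   <
    [2,5] S   >
      [2,4] S/PP   >
        [2,3] "liked" : (S/PP)/NP
        [3,4] "with" : NP
      [4,5] "song" : PP
    [5,6] "heard" : (S\NP)\S

S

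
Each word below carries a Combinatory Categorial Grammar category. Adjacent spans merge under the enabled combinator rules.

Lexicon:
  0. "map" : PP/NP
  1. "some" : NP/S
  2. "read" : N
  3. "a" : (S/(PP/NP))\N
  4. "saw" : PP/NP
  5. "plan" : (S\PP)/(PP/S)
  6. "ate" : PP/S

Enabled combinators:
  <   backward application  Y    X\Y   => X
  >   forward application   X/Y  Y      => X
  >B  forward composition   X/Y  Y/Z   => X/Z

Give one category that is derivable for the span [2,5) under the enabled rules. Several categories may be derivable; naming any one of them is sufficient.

[0,7] S   <
  [0,5] PP   >
    [0,2] PP/S   >B
      [0,1] "map" : PP/NP
      [1,2] "some" : NP/S
    [2,5] S   >
      [2,4] S/(PP/NP)   <
        [2,3] "read" : N
        [3,4] "a" : (S/(PP/NP))\N
      [4,5] "saw" : PP/NP
  [5,7] S\PP   >
    [5,6] "plan" : (S\PP)/(PP/S)
    [6,7] "ate" : PP/S

S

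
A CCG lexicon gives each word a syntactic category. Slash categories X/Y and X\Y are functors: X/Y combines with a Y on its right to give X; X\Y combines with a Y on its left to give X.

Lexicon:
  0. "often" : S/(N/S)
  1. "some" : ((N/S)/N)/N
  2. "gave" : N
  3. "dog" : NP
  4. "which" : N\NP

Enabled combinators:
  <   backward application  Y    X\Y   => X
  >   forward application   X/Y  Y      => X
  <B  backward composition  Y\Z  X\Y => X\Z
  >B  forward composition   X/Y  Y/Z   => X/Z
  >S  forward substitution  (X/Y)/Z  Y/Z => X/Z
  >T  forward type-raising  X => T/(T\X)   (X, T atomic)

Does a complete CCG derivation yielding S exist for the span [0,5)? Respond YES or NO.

YES

[0,5] S   >
  [0,3] S/N   >B
    [0,1] "often" : S/(N/S)
    [1,3] (N/S)/N   >
      [1,2] "some" : ((N/S)/N)/N
      [2,3] "gave" : N
  [3,5] N   >
    [3,4] N/(N\NP)   >T
      [3,4] "dog" : NP
    [4,5] "which" : N\NP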